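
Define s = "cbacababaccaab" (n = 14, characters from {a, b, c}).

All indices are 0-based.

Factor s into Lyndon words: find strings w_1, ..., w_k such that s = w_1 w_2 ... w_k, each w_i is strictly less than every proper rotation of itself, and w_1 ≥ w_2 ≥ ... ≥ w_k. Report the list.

emit factor 1: 'c' (i=0, period=1)
emit factor 2: 'b' (i=1, period=1)
emit factor 3: 'ac' (i=2, period=2)
emit factor 4: 'ababacc' (i=4, period=7)
emit factor 5: 'aab' (i=11, period=3)

["c", "b", "ac", "ababacc", "aab"]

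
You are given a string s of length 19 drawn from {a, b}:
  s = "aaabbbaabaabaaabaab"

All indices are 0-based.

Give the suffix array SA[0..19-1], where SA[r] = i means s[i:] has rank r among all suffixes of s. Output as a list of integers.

rank→(start, suffix):
  0 → (12, 'aaabaab')
  1 → (0, 'aaabbbaabaabaaabaab')
  2 → (16, 'aab')
  3 → (9, 'aabaaabaab')
  4 → (13, 'aabaab')
  5 → (6, 'aabaabaaabaab')
  6 → (1, 'aabbbaabaabaaabaab')
  7 → (17, 'ab')
  8 → (10, 'abaaabaab')
  9 → (14, 'abaab')
  10 → (7, 'abaabaaabaab')
  11 → (2, 'abbbaabaabaaabaab')
  12 → (18, 'b')
  13 → (11, 'baaabaab')
  14 → (15, 'baab')
  15 → (8, 'baabaaabaab')
  16 → (5, 'baabaabaaabaab')
  17 → (4, 'bbaabaabaaabaab')
  18 → (3, 'bbbaabaabaaabaab')

[12, 0, 16, 9, 13, 6, 1, 17, 10, 14, 7, 2, 18, 11, 15, 8, 5, 4, 3]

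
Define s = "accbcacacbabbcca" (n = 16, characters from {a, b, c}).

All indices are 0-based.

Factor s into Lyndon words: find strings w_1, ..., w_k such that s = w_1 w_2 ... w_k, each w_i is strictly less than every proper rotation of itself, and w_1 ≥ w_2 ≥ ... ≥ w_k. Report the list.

["accbc", "acacb", "abbcc", "a"]

emit factor 1: 'accbc' (i=0, period=5)
emit factor 2: 'acacb' (i=5, period=5)
emit factor 3: 'abbcc' (i=10, period=5)
emit factor 4: 'a' (i=15, period=1)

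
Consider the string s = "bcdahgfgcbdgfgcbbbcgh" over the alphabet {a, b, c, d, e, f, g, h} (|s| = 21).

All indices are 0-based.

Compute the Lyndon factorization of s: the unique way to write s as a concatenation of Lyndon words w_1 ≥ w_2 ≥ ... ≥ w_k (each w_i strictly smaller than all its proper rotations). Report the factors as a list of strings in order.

emit factor 1: 'bcd' (i=0, period=3)
emit factor 2: 'ahgfgcbdgfgcbbbcgh' (i=3, period=18)

["bcd", "ahgfgcbdgfgcbbbcgh"]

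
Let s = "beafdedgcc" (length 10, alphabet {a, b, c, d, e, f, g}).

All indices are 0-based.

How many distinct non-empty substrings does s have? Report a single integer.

52

sorted suffixes:
  #0 SA[0]=2  'afdedgcc'
  #1 SA[1]=0  'beafdedgcc'
  #2 SA[2]=9  'c'
  #3 SA[3]=8  'cc'
  #4 SA[4]=4  'dedgcc'
  #5 SA[5]=6  'dgcc'
  #6 SA[6]=1  'eafdedgcc'
  #7 SA[7]=5  'edgcc'
  #8 SA[8]=3  'fdedgcc'
  #9 SA[9]=7  'gcc'

SA = [2, 0, 9, 8, 4, 6, 1, 5, 3, 7]
i: (SA[i-1],SA[i]) lcp shared
  1: (2,0) 0 ''
  2: (0,9) 0 ''
  3: (9,8) 1 'c'
  4: (8,4) 0 ''
  5: (4,6) 1 'd'
  6: (6,1) 0 ''
  7: (1,5) 1 'e'
  8: (5,3) 0 ''
  9: (3,7) 0 ''

n(n+1)/2 = 10·11/2 = 55
Σ LCP = 0 + 0 + 0 + 1 + 0 + 1 + 0 + 1 + 0 + 0 = 3
distinct = 55 − 3 = 52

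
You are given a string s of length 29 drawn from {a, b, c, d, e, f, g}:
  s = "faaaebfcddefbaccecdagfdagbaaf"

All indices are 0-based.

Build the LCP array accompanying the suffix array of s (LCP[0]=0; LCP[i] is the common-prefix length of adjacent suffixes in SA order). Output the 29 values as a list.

rank→(start, suffix):
  0 → (1, 'aaaebfcddefbaccecdagfdagbaaf')
  1 → (2, 'aaebfcddefbaccecdagfdagbaaf')
  2 → (26, 'aaf')
  3 → (13, 'accecdagfdagbaaf')
  4 → (3, 'aebfcddefbaccecdagfdagbaaf')
  5 → (27, 'af')
  6 → (23, 'agbaaf')
  7 → (19, 'agfdagbaaf')
  8 → (25, 'baaf')
  9 → (12, 'baccecdagfdagbaaf')
  10 → (5, 'bfcddefbaccecdagfdagbaaf')
  11 → (14, 'ccecdagfdagbaaf')
  12 → (17, 'cdagfdagbaaf')
  13 → (7, 'cddefbaccecdagfdagbaaf')
  14 → (15, 'cecdagfdagbaaf')
  15 → (22, 'dagbaaf')
  16 → (18, 'dagfdagbaaf')
  17 → (8, 'ddefbaccecdagfdagbaaf')
  18 → (9, 'defbaccecdagfdagbaaf')
  19 → (4, 'ebfcddefbaccecdagfdagbaaf')
  20 → (16, 'ecdagfdagbaaf')
  21 → (10, 'efbaccecdagfdagbaaf')
  22 → (28, 'f')
  23 → (0, 'faaaebfcddefbaccecdagfdagbaaf')
  24 → (11, 'fbaccecdagfdagbaaf')
  25 → (6, 'fcddefbaccecdagfdagbaaf')
  26 → (21, 'fdagbaaf')
  27 → (24, 'gbaaf')
  28 → (20, 'gfdagbaaf')

SA = [1, 2, 26, 13, 3, 27, 23, 19, 25, 12, 5, 14, 17, 7, 15, 22, 18, 8, 9, 4, 16, 10, 28, 0, 11, 6, 21, 24, 20]
[i] adj suffixes → lcp
  [1] 1/2 → 2 ('aa')
  [2] 2/26 → 2 ('aa')
  [3] 26/13 → 1 ('a')
  [4] 13/3 → 1 ('a')
  [5] 3/27 → 1 ('a')
  [6] 27/23 → 1 ('a')
  [7] 23/19 → 2 ('ag')
  [8] 19/25 → 0 ('')
  [9] 25/12 → 2 ('ba')
  [10] 12/5 → 1 ('b')
  [11] 5/14 → 0 ('')
  [12] 14/17 → 1 ('c')
  [13] 17/7 → 2 ('cd')
  [14] 7/15 → 1 ('c')
  [15] 15/22 → 0 ('')
  [16] 22/18 → 3 ('dag')
  [17] 18/8 → 1 ('d')
  [18] 8/9 → 1 ('d')
  [19] 9/4 → 0 ('')
  [20] 4/16 → 1 ('e')
  [21] 16/10 → 1 ('e')
  [22] 10/28 → 0 ('')
  [23] 28/0 → 1 ('f')
  [24] 0/11 → 1 ('f')
  [25] 11/6 → 1 ('f')
  [26] 6/21 → 1 ('f')
  [27] 21/24 → 0 ('')
  [28] 24/20 → 1 ('g')

[0, 2, 2, 1, 1, 1, 1, 2, 0, 2, 1, 0, 1, 2, 1, 0, 3, 1, 1, 0, 1, 1, 0, 1, 1, 1, 1, 0, 1]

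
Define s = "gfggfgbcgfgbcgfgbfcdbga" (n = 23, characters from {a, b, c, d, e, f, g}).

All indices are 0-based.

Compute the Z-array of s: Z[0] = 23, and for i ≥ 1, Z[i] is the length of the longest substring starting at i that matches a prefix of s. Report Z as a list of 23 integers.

[23, 0, 1, 3, 0, 1, 0, 0, 3, 0, 1, 0, 0, 3, 0, 1, 0, 0, 0, 0, 0, 1, 0]

Z[0]=23
i=1: i≥r, start 0; Z[1]=0
i=2: i≥r, start 0; Z[2]=1 extend→box=[2,3)
i=3: i≥r, start 0; Z[3]=3 extend→box=[3,6)
i=4: min(r-i=2, Z[1]=0)=0; Z[4]=0
i=5: min(r-i=1, Z[2]=1)=1; Z[5]=1
i=6: i≥r, start 0; Z[6]=0
i=7: i≥r, start 0; Z[7]=0
i=8: i≥r, start 0; Z[8]=3 extend→box=[8,11)
i=9: min(r-i=2, Z[1]=0)=0; Z[9]=0
i=10: min(r-i=1, Z[2]=1)=1; Z[10]=1
i=11: i≥r, start 0; Z[11]=0
i=12: i≥r, start 0; Z[12]=0
i=13: i≥r, start 0; Z[13]=3 extend→box=[13,16)
i=14: min(r-i=2, Z[1]=0)=0; Z[14]=0
i=15: min(r-i=1, Z[2]=1)=1; Z[15]=1
i=16: i≥r, start 0; Z[16]=0
i=17: i≥r, start 0; Z[17]=0
i=18: i≥r, start 0; Z[18]=0
i=19: i≥r, start 0; Z[19]=0
i=20: i≥r, start 0; Z[20]=0
i=21: i≥r, start 0; Z[21]=1 extend→box=[21,22)
i=22: i≥r, start 0; Z[22]=0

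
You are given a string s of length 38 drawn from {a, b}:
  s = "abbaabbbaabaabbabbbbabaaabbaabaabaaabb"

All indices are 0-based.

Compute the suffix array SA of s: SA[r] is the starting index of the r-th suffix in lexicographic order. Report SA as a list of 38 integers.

[33, 22, 30, 27, 8, 34, 23, 11, 3, 31, 20, 28, 9, 35, 24, 0, 12, 4, 15, 37, 32, 21, 29, 26, 7, 10, 2, 19, 14, 36, 25, 6, 1, 18, 13, 5, 17, 16]

sorted suffixes:
  #0 SA[0]=33  'aaabb'
  #1 SA[1]=22  'aaabbaabaabaaabb'
  #2 SA[2]=30  'aabaaabb'
  #3 SA[3]=27  'aabaabaaabb'
  #4 SA[4]=8  'aabaabbabbbbabaaabbaabaabaaabb'
  #5 SA[5]=34  'aabb'
  #6 SA[6]=23  'aabbaabaabaaabb'
  #7 SA[7]=11  'aabbabbbbabaaabbaabaabaaabb'
  #8 SA[8]=3  'aabbbaabaabbabbbbabaaabbaabaabaaabb'
  #9 SA[9]=31  'abaaabb'
  #10 SA[10]=20  'abaaabbaabaabaaabb'
  #11 SA[11]=28  'abaabaaabb'
  #12 SA[12]=9  'abaabbabbbbabaaabbaabaabaaabb'
  #13 SA[13]=35  'abb'
  #14 SA[14]=24  'abbaabaabaaabb'
  #15 SA[15]=0  'abbaabbbaabaabbabbbbabaaabbaabaabaaabb'
  #16 SA[16]=12  'abbabbbbabaaabbaabaabaaabb'
  #17 SA[17]=4  'abbbaabaabbabbbbabaaabbaabaabaaabb'
  #18 SA[18]=15  'abbbbabaaabbaabaabaaabb'
  #19 SA[19]=37  'b'
  #20 SA[20]=32  'baaabb'
  #21 SA[21]=21  'baaabbaabaabaaabb'
  #22 SA[22]=29  'baabaaabb'
  #23 SA[23]=26  'baabaabaaabb'
  #24 SA[24]=7  'baabaabbabbbbabaaabbaabaabaaabb'
  #25 SA[25]=10  'baabbabbbbabaaabbaabaabaaabb'
  #26 SA[26]=2  'baabbbaabaabbabbbbabaaabbaabaabaaabb'
  #27 SA[27]=19  'babaaabbaabaabaaabb'
  #28 SA[28]=14  'babbbbabaaabbaabaabaaabb'
  #29 SA[29]=36  'bb'
  #30 SA[30]=25  'bbaabaabaaabb'
  #31 SA[31]=6  'bbaabaabbabbbbabaaabbaabaabaaabb'
  #32 SA[32]=1  'bbaabbbaabaabbabbbbabaaabbaabaabaaabb'
  #33 SA[33]=18  'bbabaaabbaabaabaaabb'
  #34 SA[34]=13  'bbabbbbabaaabbaabaabaaabb'
  #35 SA[35]=5  'bbbaabaabbabbbbabaaabbaabaabaaabb'
  #36 SA[36]=17  'bbbabaaabbaabaabaaabb'
  #37 SA[37]=16  'bbbbabaaabbaabaabaaabb'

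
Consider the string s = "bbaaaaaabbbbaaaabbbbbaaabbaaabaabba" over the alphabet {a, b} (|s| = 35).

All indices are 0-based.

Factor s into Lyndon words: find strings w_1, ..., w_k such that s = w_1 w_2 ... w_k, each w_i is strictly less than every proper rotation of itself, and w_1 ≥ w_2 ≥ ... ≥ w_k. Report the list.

emit factor 1: 'b' (i=0, period=1)
emit factor 2: 'b' (i=1, period=1)
emit factor 3: 'aaaaaabbbbaaaabbbbbaaabbaaabaabb' (i=2, period=32)
emit factor 4: 'a' (i=34, period=1)

["b", "b", "aaaaaabbbbaaaabbbbbaaabbaaabaabb", "a"]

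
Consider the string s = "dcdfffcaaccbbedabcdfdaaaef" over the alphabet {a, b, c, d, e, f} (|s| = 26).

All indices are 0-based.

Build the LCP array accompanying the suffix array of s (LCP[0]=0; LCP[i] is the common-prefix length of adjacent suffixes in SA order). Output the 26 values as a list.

[0, 2, 2, 1, 1, 1, 0, 1, 1, 0, 1, 1, 1, 3, 0, 2, 1, 1, 2, 0, 1, 0, 1, 1, 1, 2]

rank→(start, suffix):
  0 → (21, 'aaaef')
  1 → (7, 'aaccbbedabcdfdaaaef')
  2 → (22, 'aaef')
  3 → (15, 'abcdfdaaaef')
  4 → (8, 'accbbedabcdfdaaaef')
  5 → (23, 'aef')
  6 → (11, 'bbedabcdfdaaaef')
  7 → (16, 'bcdfdaaaef')
  8 → (12, 'bedabcdfdaaaef')
  9 → (6, 'caaccbbedabcdfdaaaef')
  10 → (10, 'cbbedabcdfdaaaef')
  11 → (9, 'ccbbedabcdfdaaaef')
  12 → (17, 'cdfdaaaef')
  13 → (1, 'cdfffcaaccbbedabcdfdaaaef')
  14 → (20, 'daaaef')
  15 → (14, 'dabcdfdaaaef')
  16 → (0, 'dcdfffcaaccbbedabcdfdaaaef')
  17 → (18, 'dfdaaaef')
  18 → (2, 'dfffcaaccbbedabcdfdaaaef')
  19 → (13, 'edabcdfdaaaef')
  20 → (24, 'ef')
  21 → (25, 'f')
  22 → (5, 'fcaaccbbedabcdfdaaaef')
  23 → (19, 'fdaaaef')
  24 → (4, 'ffcaaccbbedabcdfdaaaef')
  25 → (3, 'fffcaaccbbedabcdfdaaaef')

SA = [21, 7, 22, 15, 8, 23, 11, 16, 12, 6, 10, 9, 17, 1, 20, 14, 0, 18, 2, 13, 24, 25, 5, 19, 4, 3]
[i] adj suffixes → lcp
  [1] 21/7 → 2 ('aa')
  [2] 7/22 → 2 ('aa')
  [3] 22/15 → 1 ('a')
  [4] 15/8 → 1 ('a')
  [5] 8/23 → 1 ('a')
  [6] 23/11 → 0 ('')
  [7] 11/16 → 1 ('b')
  [8] 16/12 → 1 ('b')
  [9] 12/6 → 0 ('')
  [10] 6/10 → 1 ('c')
  [11] 10/9 → 1 ('c')
  [12] 9/17 → 1 ('c')
  [13] 17/1 → 3 ('cdf')
  [14] 1/20 → 0 ('')
  [15] 20/14 → 2 ('da')
  [16] 14/0 → 1 ('d')
  [17] 0/18 → 1 ('d')
  [18] 18/2 → 2 ('df')
  [19] 2/13 → 0 ('')
  [20] 13/24 → 1 ('e')
  [21] 24/25 → 0 ('')
  [22] 25/5 → 1 ('f')
  [23] 5/19 → 1 ('f')
  [24] 19/4 → 1 ('f')
  [25] 4/3 → 2 ('ff')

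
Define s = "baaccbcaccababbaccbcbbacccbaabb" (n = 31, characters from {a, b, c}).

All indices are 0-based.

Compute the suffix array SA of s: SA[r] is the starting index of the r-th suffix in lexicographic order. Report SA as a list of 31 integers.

[27, 1, 10, 28, 12, 7, 2, 15, 22, 30, 26, 0, 11, 14, 21, 29, 13, 20, 5, 18, 9, 6, 25, 19, 4, 17, 8, 24, 3, 16, 23]

sorted suffixes:
  #0 SA[0]=27  'aabb'
  #1 SA[1]=1  'aaccbcaccababbaccbcbbacccbaabb'
  #2 SA[2]=10  'ababbaccbcbbacccbaabb'
  #3 SA[3]=28  'abb'
  #4 SA[4]=12  'abbaccbcbbacccbaabb'
  #5 SA[5]=7  'accababbaccbcbbacccbaabb'
  #6 SA[6]=2  'accbcaccababbaccbcbbacccbaabb'
  #7 SA[7]=15  'accbcbbacccbaabb'
  #8 SA[8]=22  'acccbaabb'
  #9 SA[9]=30  'b'
  #10 SA[10]=26  'baabb'
  #11 SA[11]=0  'baaccbcaccababbaccbcbbacccbaabb'
  #12 SA[12]=11  'babbaccbcbbacccbaabb'
  #13 SA[13]=14  'baccbcbbacccbaabb'
  #14 SA[14]=21  'bacccbaabb'
  #15 SA[15]=29  'bb'
  #16 SA[16]=13  'bbaccbcbbacccbaabb'
  #17 SA[17]=20  'bbacccbaabb'
  #18 SA[18]=5  'bcaccababbaccbcbbacccbaabb'
  #19 SA[19]=18  'bcbbacccbaabb'
  #20 SA[20]=9  'cababbaccbcbbacccbaabb'
  #21 SA[21]=6  'caccababbaccbcbbacccbaabb'
  #22 SA[22]=25  'cbaabb'
  #23 SA[23]=19  'cbbacccbaabb'
  #24 SA[24]=4  'cbcaccababbaccbcbbacccbaabb'
  #25 SA[25]=17  'cbcbbacccbaabb'
  #26 SA[26]=8  'ccababbaccbcbbacccbaabb'
  #27 SA[27]=24  'ccbaabb'
  #28 SA[28]=3  'ccbcaccababbaccbcbbacccbaabb'
  #29 SA[29]=16  'ccbcbbacccbaabb'
  #30 SA[30]=23  'cccbaabb'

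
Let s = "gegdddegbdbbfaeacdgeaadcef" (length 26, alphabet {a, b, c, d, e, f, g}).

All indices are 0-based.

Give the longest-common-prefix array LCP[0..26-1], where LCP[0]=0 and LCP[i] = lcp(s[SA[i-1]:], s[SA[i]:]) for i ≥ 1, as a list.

[0, 1, 1, 1, 0, 1, 1, 0, 1, 0, 1, 1, 2, 1, 1, 0, 2, 1, 1, 2, 0, 1, 0, 1, 1, 2]

rank | idx | suffix
   0 |  20 | aadcef
   1 |  15 | acdgeaadcef
   2 |  21 | adcef
   3 |  13 | aeacdgeaadcef
   4 |  10 | bbfaeacdgeaadcef
   5 |   8 | bdbbfaeacdgeaadcef
   6 |  11 | bfaeacdgeaadcef
   7 |  16 | cdgeaadcef
   8 |  23 | cef
   9 |   9 | dbbfaeacdgeaadcef
  10 |  22 | dcef
  11 |   3 | dddegbdbbfaeacdgeaadcef
  12 |   4 | ddegbdbbfaeacdgeaadcef
  13 |   5 | degbdbbfaeacdgeaadcef
  14 |  17 | dgeaadcef
  15 |  19 | eaadcef
  16 |  14 | eacdgeaadcef
  17 |  24 | ef
  18 |   6 | egbdbbfaeacdgeaadcef
  19 |   1 | egdddegbdbbfaeacdgeaadcef
  20 |  25 | f
  21 |  12 | faeacdgeaadcef
  22 |   7 | gbdbbfaeacdgeaadcef
  23 |   2 | gdddegbdbbfaeacdgeaadcef
  24 |  18 | geaadcef
  25 |   0 | gegdddegbdbbfaeacdgeaadcef

SA = [20, 15, 21, 13, 10, 8, 11, 16, 23, 9, 22, 3, 4, 5, 17, 19, 14, 24, 6, 1, 25, 12, 7, 2, 18, 0]
rank  pair      lcp
   1  s[20:],s[15:]  1  'a'
   2  s[15:],s[21:]  1  'a'
   3  s[21:],s[13:]  1  'a'
   4  s[13:],s[10:]  0  ''
   5  s[10:],s[8:]  1  'b'
   6  s[8:],s[11:]  1  'b'
   7  s[11:],s[16:]  0  ''
   8  s[16:],s[23:]  1  'c'
   9  s[23:],s[9:]  0  ''
  10  s[9:],s[22:]  1  'd'
  11  s[22:],s[3:]  1  'd'
  12  s[3:],s[4:]  2  'dd'
  13  s[4:],s[5:]  1  'd'
  14  s[5:],s[17:]  1  'd'
  15  s[17:],s[19:]  0  ''
  16  s[19:],s[14:]  2  'ea'
  17  s[14:],s[24:]  1  'e'
  18  s[24:],s[6:]  1  'e'
  19  s[6:],s[1:]  2  'eg'
  20  s[1:],s[25:]  0  ''
  21  s[25:],s[12:]  1  'f'
  22  s[12:],s[7:]  0  ''
  23  s[7:],s[2:]  1  'g'
  24  s[2:],s[18:]  1  'g'
  25  s[18:],s[0:]  2  'ge'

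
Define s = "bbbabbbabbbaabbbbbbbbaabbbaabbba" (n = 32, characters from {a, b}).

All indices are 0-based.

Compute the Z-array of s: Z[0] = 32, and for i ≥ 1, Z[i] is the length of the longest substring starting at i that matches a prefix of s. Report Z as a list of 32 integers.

[32, 2, 1, 0, 8, 2, 1, 0, 4, 2, 1, 0, 0, 3, 3, 3, 3, 3, 4, 2, 1, 0, 0, 4, 2, 1, 0, 0, 4, 2, 1, 0]

Z[0]=32
i=1: i≥r, start 0; Z[1]=2 grow→box=[1,3)
i=2: min(r-i=1, Z[1]=2)=1; Z[2]=1
i=3: i≥r, start 0; Z[3]=0
i=4: i≥r, start 0; Z[4]=8 grow→box=[4,12)
i=5: min(r-i=7, Z[1]=2)=2; Z[5]=2
i=6: min(r-i=6, Z[2]=1)=1; Z[6]=1
i=7: min(r-i=5, Z[3]=0)=0; Z[7]=0
i=8: min(r-i=4, Z[4]=8)=4; Z[8]=4
i=9: min(r-i=3, Z[5]=2)=2; Z[9]=2
i=10: min(r-i=2, Z[6]=1)=1; Z[10]=1
i=11: min(r-i=1, Z[7]=0)=0; Z[11]=0
i=12: i≥r, start 0; Z[12]=0
i=13: i≥r, start 0; Z[13]=3 grow→box=[13,16)
i=14: min(r-i=2, Z[1]=2)=2; Z[14]=3 grow→box=[14,17)
i=15: min(r-i=2, Z[1]=2)=2; Z[15]=3 grow→box=[15,18)
i=16: min(r-i=2, Z[1]=2)=2; Z[16]=3 grow→box=[16,19)
i=17: min(r-i=2, Z[1]=2)=2; Z[17]=3 grow→box=[17,20)
i=18: min(r-i=2, Z[1]=2)=2; Z[18]=4 grow→box=[18,22)
i=19: min(r-i=3, Z[1]=2)=2; Z[19]=2
i=20: min(r-i=2, Z[2]=1)=1; Z[20]=1
i=21: min(r-i=1, Z[3]=0)=0; Z[21]=0
i=22: i≥r, start 0; Z[22]=0
i=23: i≥r, start 0; Z[23]=4 grow→box=[23,27)
i=24: min(r-i=3, Z[1]=2)=2; Z[24]=2
i=25: min(r-i=2, Z[2]=1)=1; Z[25]=1
i=26: min(r-i=1, Z[3]=0)=0; Z[26]=0
i=27: i≥r, start 0; Z[27]=0
i=28: i≥r, start 0; Z[28]=4 grow→box=[28,32)
i=29: min(r-i=3, Z[1]=2)=2; Z[29]=2
i=30: min(r-i=2, Z[2]=1)=1; Z[30]=1
i=31: min(r-i=1, Z[3]=0)=0; Z[31]=0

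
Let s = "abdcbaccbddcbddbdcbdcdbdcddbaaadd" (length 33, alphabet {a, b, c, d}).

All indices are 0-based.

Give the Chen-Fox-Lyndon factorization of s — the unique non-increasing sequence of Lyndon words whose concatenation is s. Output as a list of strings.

emit factor 1: 'abdcbaccbddcbddbdcbdcdbdcddb' (i=0, period=28)
emit factor 2: 'aaadd' (i=28, period=5)

["abdcbaccbddcbddbdcbdcdbdcddb", "aaadd"]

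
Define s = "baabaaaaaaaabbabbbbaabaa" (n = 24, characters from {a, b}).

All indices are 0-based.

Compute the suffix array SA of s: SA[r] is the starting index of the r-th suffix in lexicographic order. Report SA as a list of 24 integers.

[23, 22, 4, 5, 6, 7, 8, 9, 19, 1, 10, 20, 2, 11, 14, 21, 3, 18, 0, 13, 17, 12, 16, 15]

rank | idx | suffix
   0 |  23 | a
   1 |  22 | aa
   2 |   4 | aaaaaaaabbabbbbaabaa
   3 |   5 | aaaaaaabbabbbbaabaa
   4 |   6 | aaaaaabbabbbbaabaa
   5 |   7 | aaaaabbabbbbaabaa
   6 |   8 | aaaabbabbbbaabaa
   7 |   9 | aaabbabbbbaabaa
   8 |  19 | aabaa
   9 |   1 | aabaaaaaaaabbabbbbaabaa
  10 |  10 | aabbabbbbaabaa
  11 |  20 | abaa
  12 |   2 | abaaaaaaaabbabbbbaabaa
  13 |  11 | abbabbbbaabaa
  14 |  14 | abbbbaabaa
  15 |  21 | baa
  16 |   3 | baaaaaaaabbabbbbaabaa
  17 |  18 | baabaa
  18 |   0 | baabaaaaaaaabbabbbbaabaa
  19 |  13 | babbbbaabaa
  20 |  17 | bbaabaa
  21 |  12 | bbabbbbaabaa
  22 |  16 | bbbaabaa
  23 |  15 | bbbbaabaa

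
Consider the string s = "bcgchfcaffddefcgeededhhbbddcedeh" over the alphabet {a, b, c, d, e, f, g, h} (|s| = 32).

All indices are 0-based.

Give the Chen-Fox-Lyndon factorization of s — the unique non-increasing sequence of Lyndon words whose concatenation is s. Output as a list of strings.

["bcgchfc", "affddefcgeededhhbbddcedeh"]

emit factor 1: 'bcgchfc' (i=0, period=7)
emit factor 2: 'affddefcgeededhhbbddcedeh' (i=7, period=25)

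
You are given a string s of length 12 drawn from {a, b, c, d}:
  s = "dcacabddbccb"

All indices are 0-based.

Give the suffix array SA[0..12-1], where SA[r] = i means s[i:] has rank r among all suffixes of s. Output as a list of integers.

[4, 2, 11, 8, 5, 3, 1, 10, 9, 7, 0, 6]

sorted suffixes:
  #0 SA[0]=4  'abddbccb'
  #1 SA[1]=2  'acabddbccb'
  #2 SA[2]=11  'b'
  #3 SA[3]=8  'bccb'
  #4 SA[4]=5  'bddbccb'
  #5 SA[5]=3  'cabddbccb'
  #6 SA[6]=1  'cacabddbccb'
  #7 SA[7]=10  'cb'
  #8 SA[8]=9  'ccb'
  #9 SA[9]=7  'dbccb'
  #10 SA[10]=0  'dcacabddbccb'
  #11 SA[11]=6  'ddbccb'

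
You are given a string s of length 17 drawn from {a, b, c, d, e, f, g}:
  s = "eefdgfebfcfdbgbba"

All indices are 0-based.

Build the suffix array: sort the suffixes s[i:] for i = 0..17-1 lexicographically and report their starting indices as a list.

[16, 15, 14, 7, 12, 9, 11, 3, 6, 0, 1, 8, 10, 2, 5, 13, 4]

rank→(start, suffix):
  0 → (16, 'a')
  1 → (15, 'ba')
  2 → (14, 'bba')
  3 → (7, 'bfcfdbgbba')
  4 → (12, 'bgbba')
  5 → (9, 'cfdbgbba')
  6 → (11, 'dbgbba')
  7 → (3, 'dgfebfcfdbgbba')
  8 → (6, 'ebfcfdbgbba')
  9 → (0, 'eefdgfebfcfdbgbba')
  10 → (1, 'efdgfebfcfdbgbba')
  11 → (8, 'fcfdbgbba')
  12 → (10, 'fdbgbba')
  13 → (2, 'fdgfebfcfdbgbba')
  14 → (5, 'febfcfdbgbba')
  15 → (13, 'gbba')
  16 → (4, 'gfebfcfdbgbba')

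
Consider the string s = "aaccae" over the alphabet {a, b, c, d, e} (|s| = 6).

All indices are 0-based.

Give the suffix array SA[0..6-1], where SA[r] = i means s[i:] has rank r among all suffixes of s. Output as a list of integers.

[0, 1, 4, 3, 2, 5]

sorted suffixes:
  #0 SA[0]=0  'aaccae'
  #1 SA[1]=1  'accae'
  #2 SA[2]=4  'ae'
  #3 SA[3]=3  'cae'
  #4 SA[4]=2  'ccae'
  #5 SA[5]=5  'e'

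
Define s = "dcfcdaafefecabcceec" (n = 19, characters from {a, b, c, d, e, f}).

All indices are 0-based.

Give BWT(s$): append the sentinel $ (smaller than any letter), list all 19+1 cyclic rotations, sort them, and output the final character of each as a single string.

cdcaaeebfcdc$efcfcea

rank  rotation              last
    0  $dcfcdaafefecabcceec  c
    1  aafefecabcceec$dcfcd  d
    2  abcceec$dcfcdaafefec  c
    3  afefecabcceec$dcfcda  a
    4  bcceec$dcfcdaafefeca  a
    5  c$dcfcdaafefecabccee  e
    6  cabcceec$dcfcdaafefe  e
    7  cceec$dcfcdaafefecab  b
    8  cdaafefecabcceec$dcf  f
    9  ceec$dcfcdaafefecabc  c
   10  cfcdaafefecabcceec$d  d
   11  daafefecabcceec$dcfc  c
   12  dcfcdaafefecabcceec$  $
   13  ec$dcfcdaafefecabcce  e
   14  ecabcceec$dcfcdaafef  f
   15  eec$dcfcdaafefecabcc  c
   16  efecabcceec$dcfcdaaf  f
   17  fcdaafefecabcceec$dc  c
   18  fecabcceec$dcfcdaafe  e
   19  fefecabcceec$dcfcdaa  a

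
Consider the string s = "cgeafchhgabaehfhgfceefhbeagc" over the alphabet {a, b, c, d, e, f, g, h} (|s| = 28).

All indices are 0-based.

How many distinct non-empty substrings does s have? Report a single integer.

381

rank→(start, suffix):
  0 → (9, 'abaehfhgfceefhbeagc')
  1 → (11, 'aehfhgfceefhbeagc')
  2 → (3, 'afchhgabaehfhgfceefhbeagc')
  3 → (25, 'agc')
  4 → (10, 'baehfhgfceefhbeagc')
  5 → (23, 'beagc')
  6 → (27, 'c')
  7 → (18, 'ceefhbeagc')
  8 → (0, 'cgeafchhgabaehfhgfceefhbeagc')
  9 → (5, 'chhgabaehfhgfceefhbeagc')
  10 → (2, 'eafchhgabaehfhgfceefhbeagc')
  11 → (24, 'eagc')
  12 → (19, 'eefhbeagc')
  13 → (20, 'efhbeagc')
  14 → (12, 'ehfhgfceefhbeagc')
  15 → (17, 'fceefhbeagc')
  16 → (4, 'fchhgabaehfhgfceefhbeagc')
  17 → (21, 'fhbeagc')
  18 → (14, 'fhgfceefhbeagc')
  19 → (8, 'gabaehfhgfceefhbeagc')
  20 → (26, 'gc')
  21 → (1, 'geafchhgabaehfhgfceefhbeagc')
  22 → (16, 'gfceefhbeagc')
  23 → (22, 'hbeagc')
  24 → (13, 'hfhgfceefhbeagc')
  25 → (7, 'hgabaehfhgfceefhbeagc')
  26 → (15, 'hgfceefhbeagc')
  27 → (6, 'hhgabaehfhgfceefhbeagc')

SA = [9, 11, 3, 25, 10, 23, 27, 18, 0, 5, 2, 24, 19, 20, 12, 17, 4, 21, 14, 8, 26, 1, 16, 22, 13, 7, 15, 6]
rank  pair      lcp
   1  s[9:],s[11:]  1  'a'
   2  s[11:],s[3:]  1  'a'
   3  s[3:],s[25:]  1  'a'
   4  s[25:],s[10:]  0  ''
   5  s[10:],s[23:]  1  'b'
   6  s[23:],s[27:]  0  ''
   7  s[27:],s[18:]  1  'c'
   8  s[18:],s[0:]  1  'c'
   9  s[0:],s[5:]  1  'c'
  10  s[5:],s[2:]  0  ''
  11  s[2:],s[24:]  2  'ea'
  12  s[24:],s[19:]  1  'e'
  13  s[19:],s[20:]  1  'e'
  14  s[20:],s[12:]  1  'e'
  15  s[12:],s[17:]  0  ''
  16  s[17:],s[4:]  2  'fc'
  17  s[4:],s[21:]  1  'f'
  18  s[21:],s[14:]  2  'fh'
  19  s[14:],s[8:]  0  ''
  20  s[8:],s[26:]  1  'g'
  21  s[26:],s[1:]  1  'g'
  22  s[1:],s[16:]  1  'g'
  23  s[16:],s[22:]  0  ''
  24  s[22:],s[13:]  1  'h'
  25  s[13:],s[7:]  1  'h'
  26  s[7:],s[15:]  2  'hg'
  27  s[15:],s[6:]  1  'h'

n(n+1)/2 = 28·29/2 = 406
Σ LCP = 0 + 1 + 1 + 1 + 0 + 1 + 0 + 1 + 1 + 1 + 0 + 2 + 1 + 1 + 1 + 0 + 2 + 1 + 2 + 0 + 1 + 1 + 1 + 0 + 1 + 1 + 2 + 1 = 25
distinct = 406 − 25 = 381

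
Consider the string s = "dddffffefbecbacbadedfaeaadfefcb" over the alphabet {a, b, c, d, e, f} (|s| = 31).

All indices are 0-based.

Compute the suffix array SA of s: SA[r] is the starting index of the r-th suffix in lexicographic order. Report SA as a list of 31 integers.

rank→(start, suffix):
  0 → (23, 'aadfefcb')
  1 → (13, 'acbadedfaeaadfefcb')
  2 → (16, 'adedfaeaadfefcb')
  3 → (24, 'adfefcb')
  4 → (21, 'aeaadfefcb')
  5 → (30, 'b')
  6 → (12, 'bacbadedfaeaadfefcb')
  7 → (15, 'badedfaeaadfefcb')
  8 → (9, 'becbacbadedfaeaadfefcb')
  9 → (29, 'cb')
  10 → (11, 'cbacbadedfaeaadfefcb')
  11 → (14, 'cbadedfaeaadfefcb')
  12 → (0, 'dddffffefbecbacbadedfaeaadfefcb')
  13 → (1, 'ddffffefbecbacbadedfaeaadfefcb')
  14 → (17, 'dedfaeaadfefcb')
  15 → (19, 'dfaeaadfefcb')
  16 → (25, 'dfefcb')
  17 → (2, 'dffffefbecbacbadedfaeaadfefcb')
  18 → (22, 'eaadfefcb')
  19 → (10, 'ecbacbadedfaeaadfefcb')
  20 → (18, 'edfaeaadfefcb')
  21 → (7, 'efbecbacbadedfaeaadfefcb')
  22 → (27, 'efcb')
  23 → (20, 'faeaadfefcb')
  24 → (8, 'fbecbacbadedfaeaadfefcb')
  25 → (28, 'fcb')
  26 → (6, 'fefbecbacbadedfaeaadfefcb')
  27 → (26, 'fefcb')
  28 → (5, 'ffefbecbacbadedfaeaadfefcb')
  29 → (4, 'fffefbecbacbadedfaeaadfefcb')
  30 → (3, 'ffffefbecbacbadedfaeaadfefcb')

[23, 13, 16, 24, 21, 30, 12, 15, 9, 29, 11, 14, 0, 1, 17, 19, 25, 2, 22, 10, 18, 7, 27, 20, 8, 28, 6, 26, 5, 4, 3]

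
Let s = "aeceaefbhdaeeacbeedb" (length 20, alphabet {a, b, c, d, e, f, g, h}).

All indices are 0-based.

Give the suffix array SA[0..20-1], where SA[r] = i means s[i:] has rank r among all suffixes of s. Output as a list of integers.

[13, 0, 10, 4, 19, 15, 7, 14, 2, 9, 18, 12, 3, 1, 17, 11, 16, 5, 6, 8]

rank→(start, suffix):
  0 → (13, 'acbeedb')
  1 → (0, 'aeceaefbhdaeeacbeedb')
  2 → (10, 'aeeacbeedb')
  3 → (4, 'aefbhdaeeacbeedb')
  4 → (19, 'b')
  5 → (15, 'beedb')
  6 → (7, 'bhdaeeacbeedb')
  7 → (14, 'cbeedb')
  8 → (2, 'ceaefbhdaeeacbeedb')
  9 → (9, 'daeeacbeedb')
  10 → (18, 'db')
  11 → (12, 'eacbeedb')
  12 → (3, 'eaefbhdaeeacbeedb')
  13 → (1, 'eceaefbhdaeeacbeedb')
  14 → (17, 'edb')
  15 → (11, 'eeacbeedb')
  16 → (16, 'eedb')
  17 → (5, 'efbhdaeeacbeedb')
  18 → (6, 'fbhdaeeacbeedb')
  19 → (8, 'hdaeeacbeedb')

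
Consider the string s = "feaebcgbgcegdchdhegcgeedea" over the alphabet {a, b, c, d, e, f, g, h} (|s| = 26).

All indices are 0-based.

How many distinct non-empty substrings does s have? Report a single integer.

329

rank→(start, suffix):
  0 → (25, 'a')
  1 → (2, 'aebcgbgcegdchdhegcgeedea')
  2 → (4, 'bcgbgcegdchdhegcgeedea')
  3 → (7, 'bgcegdchdhegcgeedea')
  4 → (9, 'cegdchdhegcgeedea')
  5 → (5, 'cgbgcegdchdhegcgeedea')
  6 → (19, 'cgeedea')
  7 → (13, 'chdhegcgeedea')
  8 → (12, 'dchdhegcgeedea')
  9 → (23, 'dea')
  10 → (15, 'dhegcgeedea')
  11 → (24, 'ea')
  12 → (1, 'eaebcgbgcegdchdhegcgeedea')
  13 → (3, 'ebcgbgcegdchdhegcgeedea')
  14 → (22, 'edea')
  15 → (21, 'eedea')
  16 → (17, 'egcgeedea')
  17 → (10, 'egdchdhegcgeedea')
  18 → (0, 'feaebcgbgcegdchdhegcgeedea')
  19 → (6, 'gbgcegdchdhegcgeedea')
  20 → (8, 'gcegdchdhegcgeedea')
  21 → (18, 'gcgeedea')
  22 → (11, 'gdchdhegcgeedea')
  23 → (20, 'geedea')
  24 → (14, 'hdhegcgeedea')
  25 → (16, 'hegcgeedea')

SA = [25, 2, 4, 7, 9, 5, 19, 13, 12, 23, 15, 24, 1, 3, 22, 21, 17, 10, 0, 6, 8, 18, 11, 20, 14, 16]
[i] adj suffixes → lcp
  [1] 25/2 → 1 ('a')
  [2] 2/4 → 0 ('')
  [3] 4/7 → 1 ('b')
  [4] 7/9 → 0 ('')
  [5] 9/5 → 1 ('c')
  [6] 5/19 → 2 ('cg')
  [7] 19/13 → 1 ('c')
  [8] 13/12 → 0 ('')
  [9] 12/23 → 1 ('d')
  [10] 23/15 → 1 ('d')
  [11] 15/24 → 0 ('')
  [12] 24/1 → 2 ('ea')
  [13] 1/3 → 1 ('e')
  [14] 3/22 → 1 ('e')
  [15] 22/21 → 1 ('e')
  [16] 21/17 → 1 ('e')
  [17] 17/10 → 2 ('eg')
  [18] 10/0 → 0 ('')
  [19] 0/6 → 0 ('')
  [20] 6/8 → 1 ('g')
  [21] 8/18 → 2 ('gc')
  [22] 18/11 → 1 ('g')
  [23] 11/20 → 1 ('g')
  [24] 20/14 → 0 ('')
  [25] 14/16 → 1 ('h')

n(n+1)/2 = 26·27/2 = 351
Σ LCP = 0 + 1 + 0 + 1 + 0 + 1 + 2 + 1 + 0 + 1 + 1 + 0 + 2 + 1 + 1 + 1 + 1 + 2 + 0 + 0 + 1 + 2 + 1 + 1 + 0 + 1 = 22
distinct = 351 − 22 = 329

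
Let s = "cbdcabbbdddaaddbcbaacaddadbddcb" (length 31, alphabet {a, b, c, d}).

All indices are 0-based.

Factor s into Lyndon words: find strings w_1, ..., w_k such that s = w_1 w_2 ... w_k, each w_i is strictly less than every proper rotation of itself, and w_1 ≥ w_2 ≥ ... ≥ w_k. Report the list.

["c", "bdc", "abbbddd", "aaddbcb", "aacaddadbddcb"]

emit factor 1: 'c' (i=0, period=1)
emit factor 2: 'bdc' (i=1, period=3)
emit factor 3: 'abbbddd' (i=4, period=7)
emit factor 4: 'aaddbcb' (i=11, period=7)
emit factor 5: 'aacaddadbddcb' (i=18, period=13)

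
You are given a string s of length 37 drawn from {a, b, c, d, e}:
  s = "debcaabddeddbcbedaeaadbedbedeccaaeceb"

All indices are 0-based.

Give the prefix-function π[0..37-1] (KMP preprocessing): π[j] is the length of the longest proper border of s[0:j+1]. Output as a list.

π[0] = 0
j=1 s[j]='e': π[1]=0 (border '')
j=2 s[j]='b': π[2]=0 (border '')
j=3 s[j]='c': π[3]=0 (border '')
j=4 s[j]='a': π[4]=0 (border '')
j=5 s[j]='a': π[5]=0 (border '')
j=6 s[j]='b': π[6]=0 (border '')
j=7 s[j]='d': π[7]=1 (border 'd')
j=8 s[j]='d': k: 1→0; π[8]=1 (border 'd')
j=9 s[j]='e': π[9]=2 (border 'de')
j=10 s[j]='d': k: 2→0; π[10]=1 (border 'd')
j=11 s[j]='d': k: 1→0; π[11]=1 (border 'd')
j=12 s[j]='b': k: 1→0; π[12]=0 (border '')
j=13 s[j]='c': π[13]=0 (border '')
j=14 s[j]='b': π[14]=0 (border '')
j=15 s[j]='e': π[15]=0 (border '')
j=16 s[j]='d': π[16]=1 (border 'd')
j=17 s[j]='a': k: 1→0; π[17]=0 (border '')
j=18 s[j]='e': π[18]=0 (border '')
j=19 s[j]='a': π[19]=0 (border '')
j=20 s[j]='a': π[20]=0 (border '')
j=21 s[j]='d': π[21]=1 (border 'd')
j=22 s[j]='b': k: 1→0; π[22]=0 (border '')
j=23 s[j]='e': π[23]=0 (border '')
j=24 s[j]='d': π[24]=1 (border 'd')
j=25 s[j]='b': k: 1→0; π[25]=0 (border '')
j=26 s[j]='e': π[26]=0 (border '')
j=27 s[j]='d': π[27]=1 (border 'd')
j=28 s[j]='e': π[28]=2 (border 'de')
j=29 s[j]='c': k: 2→0; π[29]=0 (border '')
j=30 s[j]='c': π[30]=0 (border '')
j=31 s[j]='a': π[31]=0 (border '')
j=32 s[j]='a': π[32]=0 (border '')
j=33 s[j]='e': π[33]=0 (border '')
j=34 s[j]='c': π[34]=0 (border '')
j=35 s[j]='e': π[35]=0 (border '')
j=36 s[j]='b': π[36]=0 (border '')

[0, 0, 0, 0, 0, 0, 0, 1, 1, 2, 1, 1, 0, 0, 0, 0, 1, 0, 0, 0, 0, 1, 0, 0, 1, 0, 0, 1, 2, 0, 0, 0, 0, 0, 0, 0, 0]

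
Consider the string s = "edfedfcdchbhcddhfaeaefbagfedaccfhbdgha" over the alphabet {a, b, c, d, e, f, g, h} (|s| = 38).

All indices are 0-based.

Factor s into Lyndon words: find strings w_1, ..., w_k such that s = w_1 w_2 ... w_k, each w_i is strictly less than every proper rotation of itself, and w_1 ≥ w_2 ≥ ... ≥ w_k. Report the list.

emit factor 1: 'e' (i=0, period=1)
emit factor 2: 'dfe' (i=1, period=3)
emit factor 3: 'df' (i=4, period=2)
emit factor 4: 'cdch' (i=6, period=4)
emit factor 5: 'bhcddhf' (i=10, period=7)
emit factor 6: 'aeaefbagfed' (i=17, period=11)
emit factor 7: 'accfhbdgh' (i=28, period=9)
emit factor 8: 'a' (i=37, period=1)

["e", "dfe", "df", "cdch", "bhcddhf", "aeaefbagfed", "accfhbdgh", "a"]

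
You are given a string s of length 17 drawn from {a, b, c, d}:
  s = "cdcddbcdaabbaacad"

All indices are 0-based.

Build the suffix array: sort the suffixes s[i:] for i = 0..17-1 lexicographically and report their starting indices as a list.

rank→(start, suffix):
  0 → (8, 'aabbaacad')
  1 → (12, 'aacad')
  2 → (9, 'abbaacad')
  3 → (13, 'acad')
  4 → (15, 'ad')
  5 → (11, 'baacad')
  6 → (10, 'bbaacad')
  7 → (5, 'bcdaabbaacad')
  8 → (14, 'cad')
  9 → (6, 'cdaabbaacad')
  10 → (0, 'cdcddbcdaabbaacad')
  11 → (2, 'cddbcdaabbaacad')
  12 → (16, 'd')
  13 → (7, 'daabbaacad')
  14 → (4, 'dbcdaabbaacad')
  15 → (1, 'dcddbcdaabbaacad')
  16 → (3, 'ddbcdaabbaacad')

[8, 12, 9, 13, 15, 11, 10, 5, 14, 6, 0, 2, 16, 7, 4, 1, 3]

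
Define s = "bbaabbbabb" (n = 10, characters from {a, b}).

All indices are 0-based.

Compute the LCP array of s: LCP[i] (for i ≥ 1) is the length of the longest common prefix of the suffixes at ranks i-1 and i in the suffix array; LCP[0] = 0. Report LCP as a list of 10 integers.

[0, 1, 3, 0, 1, 2, 1, 2, 3, 2]

rank | idx | suffix
   0 |   2 | aabbbabb
   1 |   7 | abb
   2 |   3 | abbbabb
   3 |   9 | b
   4 |   1 | baabbbabb
   5 |   6 | babb
   6 |   8 | bb
   7 |   0 | bbaabbbabb
   8 |   5 | bbabb
   9 |   4 | bbbabb

SA = [2, 7, 3, 9, 1, 6, 8, 0, 5, 4]
rank  pair      lcp
   1  s[2:],s[7:]  1  'a'
   2  s[7:],s[3:]  3  'abb'
   3  s[3:],s[9:]  0  ''
   4  s[9:],s[1:]  1  'b'
   5  s[1:],s[6:]  2  'ba'
   6  s[6:],s[8:]  1  'b'
   7  s[8:],s[0:]  2  'bb'
   8  s[0:],s[5:]  3  'bba'
   9  s[5:],s[4:]  2  'bb'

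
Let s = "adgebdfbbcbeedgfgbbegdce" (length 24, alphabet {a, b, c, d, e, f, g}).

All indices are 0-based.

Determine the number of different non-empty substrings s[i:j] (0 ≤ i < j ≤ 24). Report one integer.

280

rank→(start, suffix):
  0 → (0, 'adgebdfbbcbeedgfgbbegdce')
  1 → (7, 'bbcbeedgfgbbegdce')
  2 → (17, 'bbegdce')
  3 → (8, 'bcbeedgfgbbegdce')
  4 → (4, 'bdfbbcbeedgfgbbegdce')
  5 → (10, 'beedgfgbbegdce')
  6 → (18, 'begdce')
  7 → (9, 'cbeedgfgbbegdce')
  8 → (22, 'ce')
  9 → (21, 'dce')
  10 → (5, 'dfbbcbeedgfgbbegdce')
  11 → (1, 'dgebdfbbcbeedgfgbbegdce')
  12 → (13, 'dgfgbbegdce')
  13 → (23, 'e')
  14 → (3, 'ebdfbbcbeedgfgbbegdce')
  15 → (12, 'edgfgbbegdce')
  16 → (11, 'eedgfgbbegdce')
  17 → (19, 'egdce')
  18 → (6, 'fbbcbeedgfgbbegdce')
  19 → (15, 'fgbbegdce')
  20 → (16, 'gbbegdce')
  21 → (20, 'gdce')
  22 → (2, 'gebdfbbcbeedgfgbbegdce')
  23 → (14, 'gfgbbegdce')

SA = [0, 7, 17, 8, 4, 10, 18, 9, 22, 21, 5, 1, 13, 23, 3, 12, 11, 19, 6, 15, 16, 20, 2, 14]
i: (SA[i-1],SA[i]) lcp shared
  1: (0,7) 0 ''
  2: (7,17) 2 'bb'
  3: (17,8) 1 'b'
  4: (8,4) 1 'b'
  5: (4,10) 1 'b'
  6: (10,18) 2 'be'
  7: (18,9) 0 ''
  8: (9,22) 1 'c'
  9: (22,21) 0 ''
  10: (21,5) 1 'd'
  11: (5,1) 1 'd'
  12: (1,13) 2 'dg'
  13: (13,23) 0 ''
  14: (23,3) 1 'e'
  15: (3,12) 1 'e'
  16: (12,11) 1 'e'
  17: (11,19) 1 'e'
  18: (19,6) 0 ''
  19: (6,15) 1 'f'
  20: (15,16) 0 ''
  21: (16,20) 1 'g'
  22: (20,2) 1 'g'
  23: (2,14) 1 'g'

n(n+1)/2 = 24·25/2 = 300
Σ LCP = 0 + 0 + 2 + 1 + 1 + 1 + 2 + 0 + 1 + 0 + 1 + 1 + 2 + 0 + 1 + 1 + 1 + 1 + 0 + 1 + 0 + 1 + 1 + 1 = 20
distinct = 300 − 20 = 280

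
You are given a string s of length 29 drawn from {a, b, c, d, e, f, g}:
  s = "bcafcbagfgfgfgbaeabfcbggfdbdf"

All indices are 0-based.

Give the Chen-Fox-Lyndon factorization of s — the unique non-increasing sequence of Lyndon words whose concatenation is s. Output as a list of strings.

emit factor 1: 'bc' (i=0, period=2)
emit factor 2: 'afcbagfgfgfgb' (i=2, period=13)
emit factor 3: 'ae' (i=15, period=2)
emit factor 4: 'abfcbggfdbdf' (i=17, period=12)

["bc", "afcbagfgfgfgb", "ae", "abfcbggfdbdf"]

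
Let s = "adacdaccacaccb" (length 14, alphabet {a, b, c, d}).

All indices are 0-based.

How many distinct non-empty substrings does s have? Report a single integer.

86

rank→(start, suffix):
  0 → (8, 'acaccb')
  1 → (5, 'accacaccb')
  2 → (10, 'accb')
  3 → (2, 'acdaccacaccb')
  4 → (0, 'adacdaccacaccb')
  5 → (13, 'b')
  6 → (7, 'cacaccb')
  7 → (9, 'caccb')
  8 → (12, 'cb')
  9 → (6, 'ccacaccb')
  10 → (11, 'ccb')
  11 → (3, 'cdaccacaccb')
  12 → (4, 'daccacaccb')
  13 → (1, 'dacdaccacaccb')

SA = [8, 5, 10, 2, 0, 13, 7, 9, 12, 6, 11, 3, 4, 1]
i: (SA[i-1],SA[i]) lcp shared
  1: (8,5) 2 'ac'
  2: (5,10) 3 'acc'
  3: (10,2) 2 'ac'
  4: (2,0) 1 'a'
  5: (0,13) 0 ''
  6: (13,7) 0 ''
  7: (7,9) 3 'cac'
  8: (9,12) 1 'c'
  9: (12,6) 1 'c'
  10: (6,11) 2 'cc'
  11: (11,3) 1 'c'
  12: (3,4) 0 ''
  13: (4,1) 3 'dac'

n(n+1)/2 = 14·15/2 = 105
Σ LCP = 0 + 2 + 3 + 2 + 1 + 0 + 0 + 3 + 1 + 1 + 2 + 1 + 0 + 3 = 19
distinct = 105 − 19 = 86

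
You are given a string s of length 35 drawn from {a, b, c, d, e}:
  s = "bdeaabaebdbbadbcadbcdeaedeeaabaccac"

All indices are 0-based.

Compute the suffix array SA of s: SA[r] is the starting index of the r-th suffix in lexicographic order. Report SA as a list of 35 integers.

[27, 3, 28, 4, 33, 30, 12, 16, 6, 22, 29, 11, 5, 10, 14, 18, 8, 0, 34, 32, 15, 31, 19, 9, 13, 17, 1, 20, 24, 26, 2, 21, 7, 23, 25]

rank→(start, suffix):
  0 → (27, 'aabaccac')
  1 → (3, 'aabaebdbbadbcadbcdeaedeeaabaccac')
  2 → (28, 'abaccac')
  3 → (4, 'abaebdbbadbcadbcdeaedeeaabaccac')
  4 → (33, 'ac')
  5 → (30, 'accac')
  6 → (12, 'adbcadbcdeaedeeaabaccac')
  7 → (16, 'adbcdeaedeeaabaccac')
  8 → (6, 'aebdbbadbcadbcdeaedeeaabaccac')
  9 → (22, 'aedeeaabaccac')
  10 → (29, 'baccac')
  11 → (11, 'badbcadbcdeaedeeaabaccac')
  12 → (5, 'baebdbbadbcadbcdeaedeeaabaccac')
  13 → (10, 'bbadbcadbcdeaedeeaabaccac')
  14 → (14, 'bcadbcdeaedeeaabaccac')
  15 → (18, 'bcdeaedeeaabaccac')
  16 → (8, 'bdbbadbcadbcdeaedeeaabaccac')
  17 → (0, 'bdeaabaebdbbadbcadbcdeaedeeaabaccac')
  18 → (34, 'c')
  19 → (32, 'cac')
  20 → (15, 'cadbcdeaedeeaabaccac')
  21 → (31, 'ccac')
  22 → (19, 'cdeaedeeaabaccac')
  23 → (9, 'dbbadbcadbcdeaedeeaabaccac')
  24 → (13, 'dbcadbcdeaedeeaabaccac')
  25 → (17, 'dbcdeaedeeaabaccac')
  26 → (1, 'deaabaebdbbadbcadbcdeaedeeaabaccac')
  27 → (20, 'deaedeeaabaccac')
  28 → (24, 'deeaabaccac')
  29 → (26, 'eaabaccac')
  30 → (2, 'eaabaebdbbadbcadbcdeaedeeaabaccac')
  31 → (21, 'eaedeeaabaccac')
  32 → (7, 'ebdbbadbcadbcdeaedeeaabaccac')
  33 → (23, 'edeeaabaccac')
  34 → (25, 'eeaabaccac')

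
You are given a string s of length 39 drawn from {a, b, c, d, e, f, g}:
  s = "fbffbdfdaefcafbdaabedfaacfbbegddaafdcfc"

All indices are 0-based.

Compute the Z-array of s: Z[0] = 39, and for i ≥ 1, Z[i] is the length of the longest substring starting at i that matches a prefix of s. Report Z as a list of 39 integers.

Z[0]=39
i=1: outside box; Z[1]=0
i=2: outside box; Z[2]=1 scan→box=[2,3)
i=3: outside box; Z[3]=2 scan→box=[3,5)
i=4: min(r-i=1, Z[1]=0)=0; Z[4]=0
i=5: outside box; Z[5]=0
i=6: outside box; Z[6]=1 scan→box=[6,7)
i=7: outside box; Z[7]=0
i=8: outside box; Z[8]=0
i=9: outside box; Z[9]=0
i=10: outside box; Z[10]=1 scan→box=[10,11)
i=11: outside box; Z[11]=0
i=12: outside box; Z[12]=0
i=13: outside box; Z[13]=2 scan→box=[13,15)
i=14: min(r-i=1, Z[1]=0)=0; Z[14]=0
i=15: outside box; Z[15]=0
i=16: outside box; Z[16]=0
i=17: outside box; Z[17]=0
i=18: outside box; Z[18]=0
i=19: outside box; Z[19]=0
i=20: outside box; Z[20]=0
i=21: outside box; Z[21]=1 scan→box=[21,22)
i=22: outside box; Z[22]=0
i=23: outside box; Z[23]=0
i=24: outside box; Z[24]=0
i=25: outside box; Z[25]=2 scan→box=[25,27)
i=26: min(r-i=1, Z[1]=0)=0; Z[26]=0
i=27: outside box; Z[27]=0
i=28: outside box; Z[28]=0
i=29: outside box; Z[29]=0
i=30: outside box; Z[30]=0
i=31: outside box; Z[31]=0
i=32: outside box; Z[32]=0
i=33: outside box; Z[33]=0
i=34: outside box; Z[34]=1 scan→box=[34,35)
i=35: outside box; Z[35]=0
i=36: outside box; Z[36]=0
i=37: outside box; Z[37]=1 scan→box=[37,38)
i=38: outside box; Z[38]=0

[39, 0, 1, 2, 0, 0, 1, 0, 0, 0, 1, 0, 0, 2, 0, 0, 0, 0, 0, 0, 0, 1, 0, 0, 0, 2, 0, 0, 0, 0, 0, 0, 0, 0, 1, 0, 0, 1, 0]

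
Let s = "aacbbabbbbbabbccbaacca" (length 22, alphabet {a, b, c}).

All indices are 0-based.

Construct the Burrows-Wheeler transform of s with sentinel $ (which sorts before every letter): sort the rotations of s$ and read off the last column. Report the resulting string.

rank  rotation                 last
    0  $aacbbabbbbbabbccbaacca  a
    1  a$aacbbabbbbbabbccbaacc  c
    2  aacbbabbbbbabbccbaacca$  $
    3  aacca$aacbbabbbbbabbccb  b
    4  abbbbbabbccbaacca$aacbb  b
    5  abbccbaacca$aacbbabbbbb  b
    6  acbbabbbbbabbccbaacca$a  a
    7  acca$aacbbabbbbbabbccba  a
    8  baacca$aacbbabbbbbabbcc  c
    9  babbbbbabbccbaacca$aacb  b
   10  babbccbaacca$aacbbabbbb  b
   11  bbabbbbbabbccbaacca$aac  c
   12  bbabbccbaacca$aacbbabbb  b
   13  bbbabbccbaacca$aacbbabb  b
   14  bbbbabbccbaacca$aacbbab  b
   15  bbbbbabbccbaacca$aacbba  a
   16  bbccbaacca$aacbbabbbbba  a
   17  bccbaacca$aacbbabbbbbab  b
   18  ca$aacbbabbbbbabbccbaac  c
   19  cbaacca$aacbbabbbbbabbc  c
   20  cbbabbbbbabbccbaacca$aa  a
   21  cca$aacbbabbbbbabbccbaa  a
   22  ccbaacca$aacbbabbbbbabb  b

ac$bbbaacbbcbbbaabccaab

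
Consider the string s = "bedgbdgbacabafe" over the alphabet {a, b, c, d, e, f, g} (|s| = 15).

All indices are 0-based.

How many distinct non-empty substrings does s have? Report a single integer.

108

sorted suffixes:
  #0 SA[0]=10  'abafe'
  #1 SA[1]=8  'acabafe'
  #2 SA[2]=12  'afe'
  #3 SA[3]=7  'bacabafe'
  #4 SA[4]=11  'bafe'
  #5 SA[5]=4  'bdgbacabafe'
  #6 SA[6]=0  'bedgbdgbacabafe'
  #7 SA[7]=9  'cabafe'
  #8 SA[8]=5  'dgbacabafe'
  #9 SA[9]=2  'dgbdgbacabafe'
  #10 SA[10]=14  'e'
  #11 SA[11]=1  'edgbdgbacabafe'
  #12 SA[12]=13  'fe'
  #13 SA[13]=6  'gbacabafe'
  #14 SA[14]=3  'gbdgbacabafe'

SA = [10, 8, 12, 7, 11, 4, 0, 9, 5, 2, 14, 1, 13, 6, 3]
[i] adj suffixes → lcp
  [1] 10/8 → 1 ('a')
  [2] 8/12 → 1 ('a')
  [3] 12/7 → 0 ('')
  [4] 7/11 → 2 ('ba')
  [5] 11/4 → 1 ('b')
  [6] 4/0 → 1 ('b')
  [7] 0/9 → 0 ('')
  [8] 9/5 → 0 ('')
  [9] 5/2 → 3 ('dgb')
  [10] 2/14 → 0 ('')
  [11] 14/1 → 1 ('e')
  [12] 1/13 → 0 ('')
  [13] 13/6 → 0 ('')
  [14] 6/3 → 2 ('gb')

n(n+1)/2 = 15·16/2 = 120
Σ LCP = 0 + 1 + 1 + 0 + 2 + 1 + 1 + 0 + 0 + 3 + 0 + 1 + 0 + 0 + 2 = 12
distinct = 120 − 12 = 108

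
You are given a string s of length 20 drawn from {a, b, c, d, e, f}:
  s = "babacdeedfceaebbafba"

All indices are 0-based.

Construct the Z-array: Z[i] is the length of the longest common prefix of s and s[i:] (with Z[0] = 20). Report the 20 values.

Z[0]=20
i=1: outside box; Z[1]=0
i=2: outside box; Z[2]=2 extend→box=[2,4)
i=3: min(r-i=1, Z[1]=0)=0; Z[3]=0
i=4: outside box; Z[4]=0
i=5: outside box; Z[5]=0
i=6: outside box; Z[6]=0
i=7: outside box; Z[7]=0
i=8: outside box; Z[8]=0
i=9: outside box; Z[9]=0
i=10: outside box; Z[10]=0
i=11: outside box; Z[11]=0
i=12: outside box; Z[12]=0
i=13: outside box; Z[13]=0
i=14: outside box; Z[14]=1 extend→box=[14,15)
i=15: outside box; Z[15]=2 extend→box=[15,17)
i=16: min(r-i=1, Z[1]=0)=0; Z[16]=0
i=17: outside box; Z[17]=0
i=18: outside box; Z[18]=2 extend→box=[18,20)
i=19: min(r-i=1, Z[1]=0)=0; Z[19]=0

[20, 0, 2, 0, 0, 0, 0, 0, 0, 0, 0, 0, 0, 0, 1, 2, 0, 0, 2, 0]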